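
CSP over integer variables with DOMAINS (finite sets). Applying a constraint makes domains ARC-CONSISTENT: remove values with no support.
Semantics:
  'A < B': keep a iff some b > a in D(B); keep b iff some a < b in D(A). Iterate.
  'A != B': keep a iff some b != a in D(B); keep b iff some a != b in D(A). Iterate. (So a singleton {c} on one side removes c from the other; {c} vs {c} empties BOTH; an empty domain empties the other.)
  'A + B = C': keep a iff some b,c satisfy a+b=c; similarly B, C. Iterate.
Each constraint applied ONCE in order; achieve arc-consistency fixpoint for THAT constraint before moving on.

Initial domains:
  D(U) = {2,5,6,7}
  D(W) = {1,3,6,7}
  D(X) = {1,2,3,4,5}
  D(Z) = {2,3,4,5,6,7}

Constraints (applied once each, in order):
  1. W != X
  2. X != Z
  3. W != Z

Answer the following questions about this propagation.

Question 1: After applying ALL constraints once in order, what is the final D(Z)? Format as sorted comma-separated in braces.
Constraint 1 (W != X) on D(W)={1,3,6,7} D(X)={1,2,3,4,5}: no change
Constraint 2 (X != Z) on D(X)={1,2,3,4,5} D(Z)={2,3,4,5,6,7}: no change
Constraint 3 (W != Z) on D(W)={1,3,6,7} D(Z)={2,3,4,5,6,7}: no change
So after all 3 constraints: D(Z) = {2,3,4,5,6,7}

Answer: {2,3,4,5,6,7}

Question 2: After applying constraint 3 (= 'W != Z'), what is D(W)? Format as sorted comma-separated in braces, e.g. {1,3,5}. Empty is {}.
Constraint 1 (W != X) on D(W)={1,3,6,7} D(X)={1,2,3,4,5}: no change
Constraint 2 (X != Z) on D(X)={1,2,3,4,5} D(Z)={2,3,4,5,6,7}: no change
Constraint 3 (W != Z) on D(W)={1,3,6,7} D(Z)={2,3,4,5,6,7}: no change
So after constraint 3: D(W) = {1,3,6,7}

Answer: {1,3,6,7}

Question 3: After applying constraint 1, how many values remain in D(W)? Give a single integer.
Constraint 1 (W != X) on D(W)={1,3,6,7} D(X)={1,2,3,4,5}: no change
So after constraint 1: D(W)={1,3,6,7}, size = 4

Answer: 4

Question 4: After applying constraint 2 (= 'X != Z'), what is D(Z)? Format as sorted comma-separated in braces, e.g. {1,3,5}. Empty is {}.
Constraint 1 (W != X) on D(W)={1,3,6,7} D(X)={1,2,3,4,5}: no change
Constraint 2 (X != Z) on D(X)={1,2,3,4,5} D(Z)={2,3,4,5,6,7}: no change
So after constraint 2: D(Z) = {2,3,4,5,6,7}

Answer: {2,3,4,5,6,7}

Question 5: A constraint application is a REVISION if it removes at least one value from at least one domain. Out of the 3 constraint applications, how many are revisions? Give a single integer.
Constraint 1 (W != X) on D(W)={1,3,6,7} D(X)={1,2,3,4,5}: no change => not a revision
Constraint 2 (X != Z) on D(X)={1,2,3,4,5} D(Z)={2,3,4,5,6,7}: no change => not a revision
Constraint 3 (W != Z) on D(W)={1,3,6,7} D(Z)={2,3,4,5,6,7}: no change => not a revision
Total revisions = 0

Answer: 0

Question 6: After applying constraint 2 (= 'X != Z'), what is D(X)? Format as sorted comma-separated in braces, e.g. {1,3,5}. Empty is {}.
Constraint 1 (W != X) on D(W)={1,3,6,7} D(X)={1,2,3,4,5}: no change
Constraint 2 (X != Z) on D(X)={1,2,3,4,5} D(Z)={2,3,4,5,6,7}: no change
So after constraint 2: D(X) = {1,2,3,4,5}

Answer: {1,2,3,4,5}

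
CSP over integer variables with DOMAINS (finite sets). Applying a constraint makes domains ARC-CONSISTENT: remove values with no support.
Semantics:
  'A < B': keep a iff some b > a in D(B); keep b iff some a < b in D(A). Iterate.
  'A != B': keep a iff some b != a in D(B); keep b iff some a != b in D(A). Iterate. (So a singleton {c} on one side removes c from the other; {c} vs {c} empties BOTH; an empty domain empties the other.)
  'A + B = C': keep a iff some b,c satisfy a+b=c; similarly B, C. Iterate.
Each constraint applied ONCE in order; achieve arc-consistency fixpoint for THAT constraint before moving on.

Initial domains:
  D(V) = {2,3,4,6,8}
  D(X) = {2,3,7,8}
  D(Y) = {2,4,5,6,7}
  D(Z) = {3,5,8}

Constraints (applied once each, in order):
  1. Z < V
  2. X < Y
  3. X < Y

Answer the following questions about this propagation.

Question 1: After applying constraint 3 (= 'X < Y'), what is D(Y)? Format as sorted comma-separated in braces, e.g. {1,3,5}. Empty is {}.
Answer: {4,5,6,7}

Derivation:
Constraint 1 (Z < V) on D(Z)={3,5,8} D(V)={2,3,4,6,8}: Z {3,5,8}->{3,5}; V {2,3,4,6,8}->{4,6,8}
Constraint 2 (X < Y) on D(X)={2,3,7,8} D(Y)={2,4,5,6,7}: X {2,3,7,8}->{2,3}; Y {2,4,5,6,7}->{4,5,6,7}
Constraint 3 (X < Y) on D(X)={2,3} D(Y)={4,5,6,7}: no change
So after constraint 3: D(Y) = {4,5,6,7}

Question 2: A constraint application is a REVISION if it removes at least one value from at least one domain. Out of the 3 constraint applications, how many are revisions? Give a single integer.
Constraint 1 (Z < V) on D(Z)={3,5,8} D(V)={2,3,4,6,8}: Z {3,5,8}->{3,5}; V {2,3,4,6,8}->{4,6,8} => REVISION
Constraint 2 (X < Y) on D(X)={2,3,7,8} D(Y)={2,4,5,6,7}: X {2,3,7,8}->{2,3}; Y {2,4,5,6,7}->{4,5,6,7} => REVISION
Constraint 3 (X < Y) on D(X)={2,3} D(Y)={4,5,6,7}: no change => not a revision
Total revisions = 2

Answer: 2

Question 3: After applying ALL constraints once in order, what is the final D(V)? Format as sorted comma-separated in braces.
Answer: {4,6,8}

Derivation:
Constraint 1 (Z < V) on D(Z)={3,5,8} D(V)={2,3,4,6,8}: Z {3,5,8}->{3,5}; V {2,3,4,6,8}->{4,6,8}
Constraint 2 (X < Y) on D(X)={2,3,7,8} D(Y)={2,4,5,6,7}: X {2,3,7,8}->{2,3}; Y {2,4,5,6,7}->{4,5,6,7}
Constraint 3 (X < Y) on D(X)={2,3} D(Y)={4,5,6,7}: no change
So after all 3 constraints: D(V) = {4,6,8}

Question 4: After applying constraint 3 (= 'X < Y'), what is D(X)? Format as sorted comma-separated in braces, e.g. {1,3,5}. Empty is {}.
Answer: {2,3}

Derivation:
Constraint 1 (Z < V) on D(Z)={3,5,8} D(V)={2,3,4,6,8}: Z {3,5,8}->{3,5}; V {2,3,4,6,8}->{4,6,8}
Constraint 2 (X < Y) on D(X)={2,3,7,8} D(Y)={2,4,5,6,7}: X {2,3,7,8}->{2,3}; Y {2,4,5,6,7}->{4,5,6,7}
Constraint 3 (X < Y) on D(X)={2,3} D(Y)={4,5,6,7}: no change
So after constraint 3: D(X) = {2,3}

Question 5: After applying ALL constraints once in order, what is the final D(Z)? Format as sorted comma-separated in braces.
Answer: {3,5}

Derivation:
Constraint 1 (Z < V) on D(Z)={3,5,8} D(V)={2,3,4,6,8}: Z {3,5,8}->{3,5}; V {2,3,4,6,8}->{4,6,8}
Constraint 2 (X < Y) on D(X)={2,3,7,8} D(Y)={2,4,5,6,7}: X {2,3,7,8}->{2,3}; Y {2,4,5,6,7}->{4,5,6,7}
Constraint 3 (X < Y) on D(X)={2,3} D(Y)={4,5,6,7}: no change
So after all 3 constraints: D(Z) = {3,5}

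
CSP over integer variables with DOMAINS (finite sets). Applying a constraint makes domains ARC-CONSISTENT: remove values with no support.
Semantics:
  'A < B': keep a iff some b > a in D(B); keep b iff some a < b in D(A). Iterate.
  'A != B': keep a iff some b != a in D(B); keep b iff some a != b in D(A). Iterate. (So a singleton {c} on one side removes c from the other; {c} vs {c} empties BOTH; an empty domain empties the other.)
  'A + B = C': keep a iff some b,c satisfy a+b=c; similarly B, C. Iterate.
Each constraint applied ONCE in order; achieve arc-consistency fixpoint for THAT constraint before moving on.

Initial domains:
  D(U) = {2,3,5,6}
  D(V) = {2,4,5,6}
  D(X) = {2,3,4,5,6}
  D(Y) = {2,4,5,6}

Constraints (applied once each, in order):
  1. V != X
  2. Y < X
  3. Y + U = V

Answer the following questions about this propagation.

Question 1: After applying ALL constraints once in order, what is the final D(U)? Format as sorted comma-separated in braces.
Constraint 1 (V != X) on D(V)={2,4,5,6} D(X)={2,3,4,5,6}: no change
Constraint 2 (Y < X) on D(Y)={2,4,5,6} D(X)={2,3,4,5,6}: Y {2,4,5,6}->{2,4,5}; X {2,3,4,5,6}->{3,4,5,6}
Constraint 3 (Y + U = V) on D(Y)={2,4,5} D(U)={2,3,5,6} D(V)={2,4,5,6}: Y {2,4,5}->{2,4}; U {2,3,5,6}->{2,3}; V {2,4,5,6}->{4,5,6}
So after all 3 constraints: D(U) = {2,3}

Answer: {2,3}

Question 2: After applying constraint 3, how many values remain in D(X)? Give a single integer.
Answer: 4

Derivation:
Constraint 1 (V != X) on D(V)={2,4,5,6} D(X)={2,3,4,5,6}: no change
Constraint 2 (Y < X) on D(Y)={2,4,5,6} D(X)={2,3,4,5,6}: Y {2,4,5,6}->{2,4,5}; X {2,3,4,5,6}->{3,4,5,6}
Constraint 3 (Y + U = V) on D(Y)={2,4,5} D(U)={2,3,5,6} D(V)={2,4,5,6}: Y {2,4,5}->{2,4}; U {2,3,5,6}->{2,3}; V {2,4,5,6}->{4,5,6}
So after constraint 3: D(X)={3,4,5,6}, size = 4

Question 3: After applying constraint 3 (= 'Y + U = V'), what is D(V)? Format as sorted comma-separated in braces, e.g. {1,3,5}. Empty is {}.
Answer: {4,5,6}

Derivation:
Constraint 1 (V != X) on D(V)={2,4,5,6} D(X)={2,3,4,5,6}: no change
Constraint 2 (Y < X) on D(Y)={2,4,5,6} D(X)={2,3,4,5,6}: Y {2,4,5,6}->{2,4,5}; X {2,3,4,5,6}->{3,4,5,6}
Constraint 3 (Y + U = V) on D(Y)={2,4,5} D(U)={2,3,5,6} D(V)={2,4,5,6}: Y {2,4,5}->{2,4}; U {2,3,5,6}->{2,3}; V {2,4,5,6}->{4,5,6}
So after constraint 3: D(V) = {4,5,6}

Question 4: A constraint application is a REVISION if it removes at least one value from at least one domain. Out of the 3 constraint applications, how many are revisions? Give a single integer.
Answer: 2

Derivation:
Constraint 1 (V != X) on D(V)={2,4,5,6} D(X)={2,3,4,5,6}: no change => not a revision
Constraint 2 (Y < X) on D(Y)={2,4,5,6} D(X)={2,3,4,5,6}: Y {2,4,5,6}->{2,4,5}; X {2,3,4,5,6}->{3,4,5,6} => REVISION
Constraint 3 (Y + U = V) on D(Y)={2,4,5} D(U)={2,3,5,6} D(V)={2,4,5,6}: Y {2,4,5}->{2,4}; U {2,3,5,6}->{2,3}; V {2,4,5,6}->{4,5,6} => REVISION
Total revisions = 2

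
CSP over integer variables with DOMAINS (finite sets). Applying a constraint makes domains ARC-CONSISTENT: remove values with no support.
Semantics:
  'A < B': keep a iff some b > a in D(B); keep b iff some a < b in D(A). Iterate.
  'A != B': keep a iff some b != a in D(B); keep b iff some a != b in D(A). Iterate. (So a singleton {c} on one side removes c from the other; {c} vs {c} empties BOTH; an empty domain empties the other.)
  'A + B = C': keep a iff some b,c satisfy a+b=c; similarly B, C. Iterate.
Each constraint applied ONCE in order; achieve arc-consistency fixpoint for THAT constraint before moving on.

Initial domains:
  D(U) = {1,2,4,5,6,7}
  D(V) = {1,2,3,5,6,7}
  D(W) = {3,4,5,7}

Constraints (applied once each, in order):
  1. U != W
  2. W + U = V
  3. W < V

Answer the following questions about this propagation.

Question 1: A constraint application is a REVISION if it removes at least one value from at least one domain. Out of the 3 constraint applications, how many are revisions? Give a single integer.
Answer: 1

Derivation:
Constraint 1 (U != W) on D(U)={1,2,4,5,6,7} D(W)={3,4,5,7}: no change => not a revision
Constraint 2 (W + U = V) on D(W)={3,4,5,7} D(U)={1,2,4,5,6,7} D(V)={1,2,3,5,6,7}: W {3,4,5,7}->{3,4,5}; U {1,2,4,5,6,7}->{1,2,4}; V {1,2,3,5,6,7}->{5,6,7} => REVISION
Constraint 3 (W < V) on D(W)={3,4,5} D(V)={5,6,7}: no change => not a revision
Total revisions = 1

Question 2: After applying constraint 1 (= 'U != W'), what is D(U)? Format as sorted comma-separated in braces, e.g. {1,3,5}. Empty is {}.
Constraint 1 (U != W) on D(U)={1,2,4,5,6,7} D(W)={3,4,5,7}: no change
So after constraint 1: D(U) = {1,2,4,5,6,7}

Answer: {1,2,4,5,6,7}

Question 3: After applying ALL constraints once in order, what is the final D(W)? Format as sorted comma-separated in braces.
Constraint 1 (U != W) on D(U)={1,2,4,5,6,7} D(W)={3,4,5,7}: no change
Constraint 2 (W + U = V) on D(W)={3,4,5,7} D(U)={1,2,4,5,6,7} D(V)={1,2,3,5,6,7}: W {3,4,5,7}->{3,4,5}; U {1,2,4,5,6,7}->{1,2,4}; V {1,2,3,5,6,7}->{5,6,7}
Constraint 3 (W < V) on D(W)={3,4,5} D(V)={5,6,7}: no change
So after all 3 constraints: D(W) = {3,4,5}

Answer: {3,4,5}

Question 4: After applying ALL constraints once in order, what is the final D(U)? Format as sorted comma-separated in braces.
Constraint 1 (U != W) on D(U)={1,2,4,5,6,7} D(W)={3,4,5,7}: no change
Constraint 2 (W + U = V) on D(W)={3,4,5,7} D(U)={1,2,4,5,6,7} D(V)={1,2,3,5,6,7}: W {3,4,5,7}->{3,4,5}; U {1,2,4,5,6,7}->{1,2,4}; V {1,2,3,5,6,7}->{5,6,7}
Constraint 3 (W < V) on D(W)={3,4,5} D(V)={5,6,7}: no change
So after all 3 constraints: D(U) = {1,2,4}

Answer: {1,2,4}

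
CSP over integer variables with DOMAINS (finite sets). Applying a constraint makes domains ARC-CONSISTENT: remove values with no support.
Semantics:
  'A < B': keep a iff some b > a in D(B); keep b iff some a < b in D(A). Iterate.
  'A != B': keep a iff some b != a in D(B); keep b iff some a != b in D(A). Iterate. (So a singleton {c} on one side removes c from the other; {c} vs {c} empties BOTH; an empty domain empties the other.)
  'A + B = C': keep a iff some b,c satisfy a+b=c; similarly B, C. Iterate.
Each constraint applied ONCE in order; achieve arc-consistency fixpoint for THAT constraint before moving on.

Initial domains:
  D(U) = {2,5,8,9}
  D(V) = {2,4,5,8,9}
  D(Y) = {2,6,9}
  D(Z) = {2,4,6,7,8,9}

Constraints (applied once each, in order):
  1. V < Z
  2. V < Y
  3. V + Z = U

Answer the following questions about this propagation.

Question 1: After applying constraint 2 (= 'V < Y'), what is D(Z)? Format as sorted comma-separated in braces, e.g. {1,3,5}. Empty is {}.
Constraint 1 (V < Z) on D(V)={2,4,5,8,9} D(Z)={2,4,6,7,8,9}: V {2,4,5,8,9}->{2,4,5,8}; Z {2,4,6,7,8,9}->{4,6,7,8,9}
Constraint 2 (V < Y) on D(V)={2,4,5,8} D(Y)={2,6,9}: Y {2,6,9}->{6,9}
So after constraint 2: D(Z) = {4,6,7,8,9}

Answer: {4,6,7,8,9}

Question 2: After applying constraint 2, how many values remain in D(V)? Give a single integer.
Constraint 1 (V < Z) on D(V)={2,4,5,8,9} D(Z)={2,4,6,7,8,9}: V {2,4,5,8,9}->{2,4,5,8}; Z {2,4,6,7,8,9}->{4,6,7,8,9}
Constraint 2 (V < Y) on D(V)={2,4,5,8} D(Y)={2,6,9}: Y {2,6,9}->{6,9}
So after constraint 2: D(V)={2,4,5,8}, size = 4

Answer: 4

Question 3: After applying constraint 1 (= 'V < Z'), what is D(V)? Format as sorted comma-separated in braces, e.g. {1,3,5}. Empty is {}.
Answer: {2,4,5,8}

Derivation:
Constraint 1 (V < Z) on D(V)={2,4,5,8,9} D(Z)={2,4,6,7,8,9}: V {2,4,5,8,9}->{2,4,5,8}; Z {2,4,6,7,8,9}->{4,6,7,8,9}
So after constraint 1: D(V) = {2,4,5,8}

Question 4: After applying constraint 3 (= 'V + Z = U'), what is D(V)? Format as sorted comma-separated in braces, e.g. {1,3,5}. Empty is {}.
Constraint 1 (V < Z) on D(V)={2,4,5,8,9} D(Z)={2,4,6,7,8,9}: V {2,4,5,8,9}->{2,4,5,8}; Z {2,4,6,7,8,9}->{4,6,7,8,9}
Constraint 2 (V < Y) on D(V)={2,4,5,8} D(Y)={2,6,9}: Y {2,6,9}->{6,9}
Constraint 3 (V + Z = U) on D(V)={2,4,5,8} D(Z)={4,6,7,8,9} D(U)={2,5,8,9}: V {2,4,5,8}->{2,4,5}; Z {4,6,7,8,9}->{4,6,7}; U {2,5,8,9}->{8,9}
So after constraint 3: D(V) = {2,4,5}

Answer: {2,4,5}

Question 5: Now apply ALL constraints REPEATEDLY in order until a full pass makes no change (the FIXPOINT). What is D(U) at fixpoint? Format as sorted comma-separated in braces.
pass 0 (initial): D(U)={2,5,8,9}
pass 1: U {2,5,8,9}->{8,9}; V {2,4,5,8,9}->{2,4,5}; Y {2,6,9}->{6,9}; Z {2,4,6,7,8,9}->{4,6,7}
pass 2: no change
Fixpoint after 2 passes: D(U) = {8,9}

Answer: {8,9}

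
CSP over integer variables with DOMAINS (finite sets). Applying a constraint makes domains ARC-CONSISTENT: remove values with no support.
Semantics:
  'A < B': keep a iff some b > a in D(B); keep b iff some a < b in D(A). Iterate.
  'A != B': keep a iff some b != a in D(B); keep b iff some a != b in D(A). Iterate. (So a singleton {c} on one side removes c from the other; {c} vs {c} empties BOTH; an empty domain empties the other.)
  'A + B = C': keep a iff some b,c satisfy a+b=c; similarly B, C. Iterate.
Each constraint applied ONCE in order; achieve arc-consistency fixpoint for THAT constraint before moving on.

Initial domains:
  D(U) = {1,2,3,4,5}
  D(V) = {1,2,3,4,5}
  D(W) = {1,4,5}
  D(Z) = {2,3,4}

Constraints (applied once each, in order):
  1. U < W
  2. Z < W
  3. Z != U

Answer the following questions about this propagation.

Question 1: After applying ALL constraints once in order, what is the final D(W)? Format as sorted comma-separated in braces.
Answer: {4,5}

Derivation:
Constraint 1 (U < W) on D(U)={1,2,3,4,5} D(W)={1,4,5}: U {1,2,3,4,5}->{1,2,3,4}; W {1,4,5}->{4,5}
Constraint 2 (Z < W) on D(Z)={2,3,4} D(W)={4,5}: no change
Constraint 3 (Z != U) on D(Z)={2,3,4} D(U)={1,2,3,4}: no change
So after all 3 constraints: D(W) = {4,5}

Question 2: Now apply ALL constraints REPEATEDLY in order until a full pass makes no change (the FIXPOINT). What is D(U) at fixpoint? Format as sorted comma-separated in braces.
pass 0 (initial): D(U)={1,2,3,4,5}
pass 1: U {1,2,3,4,5}->{1,2,3,4}; W {1,4,5}->{4,5}
pass 2: no change
Fixpoint after 2 passes: D(U) = {1,2,3,4}

Answer: {1,2,3,4}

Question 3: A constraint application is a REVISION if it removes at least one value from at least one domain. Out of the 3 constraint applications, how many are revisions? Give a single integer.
Answer: 1

Derivation:
Constraint 1 (U < W) on D(U)={1,2,3,4,5} D(W)={1,4,5}: U {1,2,3,4,5}->{1,2,3,4}; W {1,4,5}->{4,5} => REVISION
Constraint 2 (Z < W) on D(Z)={2,3,4} D(W)={4,5}: no change => not a revision
Constraint 3 (Z != U) on D(Z)={2,3,4} D(U)={1,2,3,4}: no change => not a revision
Total revisions = 1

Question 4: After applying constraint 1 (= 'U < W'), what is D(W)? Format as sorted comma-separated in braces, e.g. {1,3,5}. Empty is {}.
Answer: {4,5}

Derivation:
Constraint 1 (U < W) on D(U)={1,2,3,4,5} D(W)={1,4,5}: U {1,2,3,4,5}->{1,2,3,4}; W {1,4,5}->{4,5}
So after constraint 1: D(W) = {4,5}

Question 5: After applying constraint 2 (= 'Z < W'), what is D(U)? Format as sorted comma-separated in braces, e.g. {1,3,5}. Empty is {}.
Answer: {1,2,3,4}

Derivation:
Constraint 1 (U < W) on D(U)={1,2,3,4,5} D(W)={1,4,5}: U {1,2,3,4,5}->{1,2,3,4}; W {1,4,5}->{4,5}
Constraint 2 (Z < W) on D(Z)={2,3,4} D(W)={4,5}: no change
So after constraint 2: D(U) = {1,2,3,4}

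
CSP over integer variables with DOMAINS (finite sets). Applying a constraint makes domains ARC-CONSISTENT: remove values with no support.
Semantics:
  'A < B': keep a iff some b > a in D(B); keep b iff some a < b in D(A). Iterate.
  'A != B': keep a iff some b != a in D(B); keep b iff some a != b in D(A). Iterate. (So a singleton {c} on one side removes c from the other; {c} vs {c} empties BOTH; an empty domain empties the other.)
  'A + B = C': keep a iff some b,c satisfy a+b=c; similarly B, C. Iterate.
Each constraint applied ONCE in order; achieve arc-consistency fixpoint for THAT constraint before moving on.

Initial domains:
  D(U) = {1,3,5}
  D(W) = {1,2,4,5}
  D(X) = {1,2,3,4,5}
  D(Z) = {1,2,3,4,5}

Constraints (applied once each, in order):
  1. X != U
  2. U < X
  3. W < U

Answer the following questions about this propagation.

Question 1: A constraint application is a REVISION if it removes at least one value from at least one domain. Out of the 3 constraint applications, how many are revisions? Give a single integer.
Answer: 2

Derivation:
Constraint 1 (X != U) on D(X)={1,2,3,4,5} D(U)={1,3,5}: no change => not a revision
Constraint 2 (U < X) on D(U)={1,3,5} D(X)={1,2,3,4,5}: U {1,3,5}->{1,3}; X {1,2,3,4,5}->{2,3,4,5} => REVISION
Constraint 3 (W < U) on D(W)={1,2,4,5} D(U)={1,3}: W {1,2,4,5}->{1,2}; U {1,3}->{3} => REVISION
Total revisions = 2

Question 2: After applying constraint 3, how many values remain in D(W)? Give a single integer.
Answer: 2

Derivation:
Constraint 1 (X != U) on D(X)={1,2,3,4,5} D(U)={1,3,5}: no change
Constraint 2 (U < X) on D(U)={1,3,5} D(X)={1,2,3,4,5}: U {1,3,5}->{1,3}; X {1,2,3,4,5}->{2,3,4,5}
Constraint 3 (W < U) on D(W)={1,2,4,5} D(U)={1,3}: W {1,2,4,5}->{1,2}; U {1,3}->{3}
So after constraint 3: D(W)={1,2}, size = 2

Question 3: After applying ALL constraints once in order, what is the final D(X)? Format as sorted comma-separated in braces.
Answer: {2,3,4,5}

Derivation:
Constraint 1 (X != U) on D(X)={1,2,3,4,5} D(U)={1,3,5}: no change
Constraint 2 (U < X) on D(U)={1,3,5} D(X)={1,2,3,4,5}: U {1,3,5}->{1,3}; X {1,2,3,4,5}->{2,3,4,5}
Constraint 3 (W < U) on D(W)={1,2,4,5} D(U)={1,3}: W {1,2,4,5}->{1,2}; U {1,3}->{3}
So after all 3 constraints: D(X) = {2,3,4,5}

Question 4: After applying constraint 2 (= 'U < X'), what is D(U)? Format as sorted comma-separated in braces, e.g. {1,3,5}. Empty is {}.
Answer: {1,3}

Derivation:
Constraint 1 (X != U) on D(X)={1,2,3,4,5} D(U)={1,3,5}: no change
Constraint 2 (U < X) on D(U)={1,3,5} D(X)={1,2,3,4,5}: U {1,3,5}->{1,3}; X {1,2,3,4,5}->{2,3,4,5}
So after constraint 2: D(U) = {1,3}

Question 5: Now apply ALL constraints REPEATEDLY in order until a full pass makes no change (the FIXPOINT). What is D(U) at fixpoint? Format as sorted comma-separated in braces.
pass 0 (initial): D(U)={1,3,5}
pass 1: U {1,3,5}->{3}; W {1,2,4,5}->{1,2}; X {1,2,3,4,5}->{2,3,4,5}
pass 2: X {2,3,4,5}->{4,5}
pass 3: no change
Fixpoint after 3 passes: D(U) = {3}

Answer: {3}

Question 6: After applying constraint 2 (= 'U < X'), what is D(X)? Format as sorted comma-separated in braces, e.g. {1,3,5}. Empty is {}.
Constraint 1 (X != U) on D(X)={1,2,3,4,5} D(U)={1,3,5}: no change
Constraint 2 (U < X) on D(U)={1,3,5} D(X)={1,2,3,4,5}: U {1,3,5}->{1,3}; X {1,2,3,4,5}->{2,3,4,5}
So after constraint 2: D(X) = {2,3,4,5}

Answer: {2,3,4,5}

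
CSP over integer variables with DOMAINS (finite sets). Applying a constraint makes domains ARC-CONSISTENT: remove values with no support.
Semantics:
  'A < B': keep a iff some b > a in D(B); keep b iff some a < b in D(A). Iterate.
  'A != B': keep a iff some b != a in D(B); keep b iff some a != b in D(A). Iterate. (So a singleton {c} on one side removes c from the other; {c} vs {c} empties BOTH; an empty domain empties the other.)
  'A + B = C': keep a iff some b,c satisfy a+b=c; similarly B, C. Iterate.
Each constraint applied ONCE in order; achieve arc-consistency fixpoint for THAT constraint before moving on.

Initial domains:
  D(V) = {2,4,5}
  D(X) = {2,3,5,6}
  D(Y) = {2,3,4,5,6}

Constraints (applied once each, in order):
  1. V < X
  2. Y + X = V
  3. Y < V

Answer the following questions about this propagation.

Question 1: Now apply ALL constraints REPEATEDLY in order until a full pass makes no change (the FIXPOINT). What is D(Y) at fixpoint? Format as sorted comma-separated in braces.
Answer: {}

Derivation:
pass 0 (initial): D(Y)={2,3,4,5,6}
pass 1: V {2,4,5}->{5}; X {2,3,5,6}->{3}; Y {2,3,4,5,6}->{2}
pass 2: V {5}->{}; X {3}->{}; Y {2}->{}
pass 3: no change
Fixpoint after 3 passes: D(Y) = {}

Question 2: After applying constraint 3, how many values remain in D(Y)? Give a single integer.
Answer: 1

Derivation:
Constraint 1 (V < X) on D(V)={2,4,5} D(X)={2,3,5,6}: X {2,3,5,6}->{3,5,6}
Constraint 2 (Y + X = V) on D(Y)={2,3,4,5,6} D(X)={3,5,6} D(V)={2,4,5}: Y {2,3,4,5,6}->{2}; X {3,5,6}->{3}; V {2,4,5}->{5}
Constraint 3 (Y < V) on D(Y)={2} D(V)={5}: no change
So after constraint 3: D(Y)={2}, size = 1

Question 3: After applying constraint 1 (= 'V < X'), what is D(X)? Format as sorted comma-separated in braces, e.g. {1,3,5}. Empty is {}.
Constraint 1 (V < X) on D(V)={2,4,5} D(X)={2,3,5,6}: X {2,3,5,6}->{3,5,6}
So after constraint 1: D(X) = {3,5,6}

Answer: {3,5,6}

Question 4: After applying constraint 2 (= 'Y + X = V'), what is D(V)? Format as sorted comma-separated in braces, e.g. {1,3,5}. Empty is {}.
Constraint 1 (V < X) on D(V)={2,4,5} D(X)={2,3,5,6}: X {2,3,5,6}->{3,5,6}
Constraint 2 (Y + X = V) on D(Y)={2,3,4,5,6} D(X)={3,5,6} D(V)={2,4,5}: Y {2,3,4,5,6}->{2}; X {3,5,6}->{3}; V {2,4,5}->{5}
So after constraint 2: D(V) = {5}

Answer: {5}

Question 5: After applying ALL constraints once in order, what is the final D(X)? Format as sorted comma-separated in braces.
Constraint 1 (V < X) on D(V)={2,4,5} D(X)={2,3,5,6}: X {2,3,5,6}->{3,5,6}
Constraint 2 (Y + X = V) on D(Y)={2,3,4,5,6} D(X)={3,5,6} D(V)={2,4,5}: Y {2,3,4,5,6}->{2}; X {3,5,6}->{3}; V {2,4,5}->{5}
Constraint 3 (Y < V) on D(Y)={2} D(V)={5}: no change
So after all 3 constraints: D(X) = {3}

Answer: {3}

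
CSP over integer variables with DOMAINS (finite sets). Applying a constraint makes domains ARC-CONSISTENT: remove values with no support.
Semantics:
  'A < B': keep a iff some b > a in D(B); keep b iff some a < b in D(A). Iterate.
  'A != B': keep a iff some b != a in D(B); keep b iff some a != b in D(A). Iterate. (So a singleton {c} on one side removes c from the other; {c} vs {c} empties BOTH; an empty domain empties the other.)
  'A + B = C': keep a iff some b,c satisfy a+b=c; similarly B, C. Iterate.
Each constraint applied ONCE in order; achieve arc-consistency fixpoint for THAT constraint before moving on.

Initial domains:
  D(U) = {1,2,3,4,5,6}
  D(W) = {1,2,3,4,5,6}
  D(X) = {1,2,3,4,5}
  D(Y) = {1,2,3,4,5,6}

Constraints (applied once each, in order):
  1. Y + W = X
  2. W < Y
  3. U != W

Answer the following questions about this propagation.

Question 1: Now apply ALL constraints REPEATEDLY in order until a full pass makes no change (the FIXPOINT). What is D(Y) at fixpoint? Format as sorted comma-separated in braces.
Answer: {2,3,4}

Derivation:
pass 0 (initial): D(Y)={1,2,3,4,5,6}
pass 1: W {1,2,3,4,5,6}->{1,2,3}; X {1,2,3,4,5}->{2,3,4,5}; Y {1,2,3,4,5,6}->{2,3,4}
pass 2: X {2,3,4,5}->{3,4,5}
pass 3: no change
Fixpoint after 3 passes: D(Y) = {2,3,4}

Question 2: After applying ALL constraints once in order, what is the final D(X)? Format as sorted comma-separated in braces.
Answer: {2,3,4,5}

Derivation:
Constraint 1 (Y + W = X) on D(Y)={1,2,3,4,5,6} D(W)={1,2,3,4,5,6} D(X)={1,2,3,4,5}: Y {1,2,3,4,5,6}->{1,2,3,4}; W {1,2,3,4,5,6}->{1,2,3,4}; X {1,2,3,4,5}->{2,3,4,5}
Constraint 2 (W < Y) on D(W)={1,2,3,4} D(Y)={1,2,3,4}: W {1,2,3,4}->{1,2,3}; Y {1,2,3,4}->{2,3,4}
Constraint 3 (U != W) on D(U)={1,2,3,4,5,6} D(W)={1,2,3}: no change
So after all 3 constraints: D(X) = {2,3,4,5}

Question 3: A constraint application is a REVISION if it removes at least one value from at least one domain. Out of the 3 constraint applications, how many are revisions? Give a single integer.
Constraint 1 (Y + W = X) on D(Y)={1,2,3,4,5,6} D(W)={1,2,3,4,5,6} D(X)={1,2,3,4,5}: Y {1,2,3,4,5,6}->{1,2,3,4}; W {1,2,3,4,5,6}->{1,2,3,4}; X {1,2,3,4,5}->{2,3,4,5} => REVISION
Constraint 2 (W < Y) on D(W)={1,2,3,4} D(Y)={1,2,3,4}: W {1,2,3,4}->{1,2,3}; Y {1,2,3,4}->{2,3,4} => REVISION
Constraint 3 (U != W) on D(U)={1,2,3,4,5,6} D(W)={1,2,3}: no change => not a revision
Total revisions = 2

Answer: 2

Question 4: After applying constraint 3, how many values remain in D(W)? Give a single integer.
Answer: 3

Derivation:
Constraint 1 (Y + W = X) on D(Y)={1,2,3,4,5,6} D(W)={1,2,3,4,5,6} D(X)={1,2,3,4,5}: Y {1,2,3,4,5,6}->{1,2,3,4}; W {1,2,3,4,5,6}->{1,2,3,4}; X {1,2,3,4,5}->{2,3,4,5}
Constraint 2 (W < Y) on D(W)={1,2,3,4} D(Y)={1,2,3,4}: W {1,2,3,4}->{1,2,3}; Y {1,2,3,4}->{2,3,4}
Constraint 3 (U != W) on D(U)={1,2,3,4,5,6} D(W)={1,2,3}: no change
So after constraint 3: D(W)={1,2,3}, size = 3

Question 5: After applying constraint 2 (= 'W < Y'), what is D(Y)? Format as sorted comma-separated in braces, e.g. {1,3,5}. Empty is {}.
Answer: {2,3,4}

Derivation:
Constraint 1 (Y + W = X) on D(Y)={1,2,3,4,5,6} D(W)={1,2,3,4,5,6} D(X)={1,2,3,4,5}: Y {1,2,3,4,5,6}->{1,2,3,4}; W {1,2,3,4,5,6}->{1,2,3,4}; X {1,2,3,4,5}->{2,3,4,5}
Constraint 2 (W < Y) on D(W)={1,2,3,4} D(Y)={1,2,3,4}: W {1,2,3,4}->{1,2,3}; Y {1,2,3,4}->{2,3,4}
So after constraint 2: D(Y) = {2,3,4}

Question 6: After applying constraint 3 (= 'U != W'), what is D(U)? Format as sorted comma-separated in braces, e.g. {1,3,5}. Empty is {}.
Constraint 1 (Y + W = X) on D(Y)={1,2,3,4,5,6} D(W)={1,2,3,4,5,6} D(X)={1,2,3,4,5}: Y {1,2,3,4,5,6}->{1,2,3,4}; W {1,2,3,4,5,6}->{1,2,3,4}; X {1,2,3,4,5}->{2,3,4,5}
Constraint 2 (W < Y) on D(W)={1,2,3,4} D(Y)={1,2,3,4}: W {1,2,3,4}->{1,2,3}; Y {1,2,3,4}->{2,3,4}
Constraint 3 (U != W) on D(U)={1,2,3,4,5,6} D(W)={1,2,3}: no change
So after constraint 3: D(U) = {1,2,3,4,5,6}

Answer: {1,2,3,4,5,6}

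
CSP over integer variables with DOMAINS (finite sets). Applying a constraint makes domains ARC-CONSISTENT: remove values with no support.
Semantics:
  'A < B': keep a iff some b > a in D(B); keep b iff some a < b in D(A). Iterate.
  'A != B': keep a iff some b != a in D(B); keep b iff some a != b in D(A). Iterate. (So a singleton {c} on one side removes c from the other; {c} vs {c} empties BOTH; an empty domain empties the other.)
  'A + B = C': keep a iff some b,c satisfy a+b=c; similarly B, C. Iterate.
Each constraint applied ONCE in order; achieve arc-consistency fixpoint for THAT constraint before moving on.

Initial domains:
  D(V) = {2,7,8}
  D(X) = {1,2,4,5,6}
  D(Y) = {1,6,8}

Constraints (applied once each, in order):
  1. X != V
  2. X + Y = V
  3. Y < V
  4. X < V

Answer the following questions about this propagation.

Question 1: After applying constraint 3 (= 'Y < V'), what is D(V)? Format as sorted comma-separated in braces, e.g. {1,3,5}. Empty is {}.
Constraint 1 (X != V) on D(X)={1,2,4,5,6} D(V)={2,7,8}: no change
Constraint 2 (X + Y = V) on D(X)={1,2,4,5,6} D(Y)={1,6,8} D(V)={2,7,8}: X {1,2,4,5,6}->{1,2,6}; Y {1,6,8}->{1,6}
Constraint 3 (Y < V) on D(Y)={1,6} D(V)={2,7,8}: no change
So after constraint 3: D(V) = {2,7,8}

Answer: {2,7,8}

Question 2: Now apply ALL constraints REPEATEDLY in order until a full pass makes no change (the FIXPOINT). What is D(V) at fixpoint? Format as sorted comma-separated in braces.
Answer: {2,7,8}

Derivation:
pass 0 (initial): D(V)={2,7,8}
pass 1: X {1,2,4,5,6}->{1,2,6}; Y {1,6,8}->{1,6}
pass 2: no change
Fixpoint after 2 passes: D(V) = {2,7,8}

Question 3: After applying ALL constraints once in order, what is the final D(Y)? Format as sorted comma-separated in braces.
Answer: {1,6}

Derivation:
Constraint 1 (X != V) on D(X)={1,2,4,5,6} D(V)={2,7,8}: no change
Constraint 2 (X + Y = V) on D(X)={1,2,4,5,6} D(Y)={1,6,8} D(V)={2,7,8}: X {1,2,4,5,6}->{1,2,6}; Y {1,6,8}->{1,6}
Constraint 3 (Y < V) on D(Y)={1,6} D(V)={2,7,8}: no change
Constraint 4 (X < V) on D(X)={1,2,6} D(V)={2,7,8}: no change
So after all 4 constraints: D(Y) = {1,6}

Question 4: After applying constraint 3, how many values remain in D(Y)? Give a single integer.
Answer: 2

Derivation:
Constraint 1 (X != V) on D(X)={1,2,4,5,6} D(V)={2,7,8}: no change
Constraint 2 (X + Y = V) on D(X)={1,2,4,5,6} D(Y)={1,6,8} D(V)={2,7,8}: X {1,2,4,5,6}->{1,2,6}; Y {1,6,8}->{1,6}
Constraint 3 (Y < V) on D(Y)={1,6} D(V)={2,7,8}: no change
So after constraint 3: D(Y)={1,6}, size = 2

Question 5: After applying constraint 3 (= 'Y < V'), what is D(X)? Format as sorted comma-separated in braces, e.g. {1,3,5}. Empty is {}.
Answer: {1,2,6}

Derivation:
Constraint 1 (X != V) on D(X)={1,2,4,5,6} D(V)={2,7,8}: no change
Constraint 2 (X + Y = V) on D(X)={1,2,4,5,6} D(Y)={1,6,8} D(V)={2,7,8}: X {1,2,4,5,6}->{1,2,6}; Y {1,6,8}->{1,6}
Constraint 3 (Y < V) on D(Y)={1,6} D(V)={2,7,8}: no change
So after constraint 3: D(X) = {1,2,6}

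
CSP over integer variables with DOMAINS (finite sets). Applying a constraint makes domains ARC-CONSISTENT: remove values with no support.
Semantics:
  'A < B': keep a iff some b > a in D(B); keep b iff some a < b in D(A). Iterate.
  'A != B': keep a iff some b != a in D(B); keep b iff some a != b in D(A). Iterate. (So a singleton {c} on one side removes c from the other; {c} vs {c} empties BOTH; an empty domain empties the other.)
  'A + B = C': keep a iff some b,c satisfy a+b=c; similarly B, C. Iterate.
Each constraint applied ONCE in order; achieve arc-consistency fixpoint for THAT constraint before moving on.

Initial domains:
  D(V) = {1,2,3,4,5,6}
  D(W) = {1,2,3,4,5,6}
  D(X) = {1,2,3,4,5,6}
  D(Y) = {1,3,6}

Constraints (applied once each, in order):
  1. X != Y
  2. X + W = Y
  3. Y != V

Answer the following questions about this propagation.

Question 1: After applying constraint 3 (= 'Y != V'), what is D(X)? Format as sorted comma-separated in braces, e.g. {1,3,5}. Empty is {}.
Answer: {1,2,3,4,5}

Derivation:
Constraint 1 (X != Y) on D(X)={1,2,3,4,5,6} D(Y)={1,3,6}: no change
Constraint 2 (X + W = Y) on D(X)={1,2,3,4,5,6} D(W)={1,2,3,4,5,6} D(Y)={1,3,6}: X {1,2,3,4,5,6}->{1,2,3,4,5}; W {1,2,3,4,5,6}->{1,2,3,4,5}; Y {1,3,6}->{3,6}
Constraint 3 (Y != V) on D(Y)={3,6} D(V)={1,2,3,4,5,6}: no change
So after constraint 3: D(X) = {1,2,3,4,5}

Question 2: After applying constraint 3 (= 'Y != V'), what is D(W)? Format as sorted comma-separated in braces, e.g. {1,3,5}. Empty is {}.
Constraint 1 (X != Y) on D(X)={1,2,3,4,5,6} D(Y)={1,3,6}: no change
Constraint 2 (X + W = Y) on D(X)={1,2,3,4,5,6} D(W)={1,2,3,4,5,6} D(Y)={1,3,6}: X {1,2,3,4,5,6}->{1,2,3,4,5}; W {1,2,3,4,5,6}->{1,2,3,4,5}; Y {1,3,6}->{3,6}
Constraint 3 (Y != V) on D(Y)={3,6} D(V)={1,2,3,4,5,6}: no change
So after constraint 3: D(W) = {1,2,3,4,5}

Answer: {1,2,3,4,5}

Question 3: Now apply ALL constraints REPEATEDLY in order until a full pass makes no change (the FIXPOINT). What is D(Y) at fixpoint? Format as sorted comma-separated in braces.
pass 0 (initial): D(Y)={1,3,6}
pass 1: W {1,2,3,4,5,6}->{1,2,3,4,5}; X {1,2,3,4,5,6}->{1,2,3,4,5}; Y {1,3,6}->{3,6}
pass 2: no change
Fixpoint after 2 passes: D(Y) = {3,6}

Answer: {3,6}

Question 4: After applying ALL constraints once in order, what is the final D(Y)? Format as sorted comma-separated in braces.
Constraint 1 (X != Y) on D(X)={1,2,3,4,5,6} D(Y)={1,3,6}: no change
Constraint 2 (X + W = Y) on D(X)={1,2,3,4,5,6} D(W)={1,2,3,4,5,6} D(Y)={1,3,6}: X {1,2,3,4,5,6}->{1,2,3,4,5}; W {1,2,3,4,5,6}->{1,2,3,4,5}; Y {1,3,6}->{3,6}
Constraint 3 (Y != V) on D(Y)={3,6} D(V)={1,2,3,4,5,6}: no change
So after all 3 constraints: D(Y) = {3,6}

Answer: {3,6}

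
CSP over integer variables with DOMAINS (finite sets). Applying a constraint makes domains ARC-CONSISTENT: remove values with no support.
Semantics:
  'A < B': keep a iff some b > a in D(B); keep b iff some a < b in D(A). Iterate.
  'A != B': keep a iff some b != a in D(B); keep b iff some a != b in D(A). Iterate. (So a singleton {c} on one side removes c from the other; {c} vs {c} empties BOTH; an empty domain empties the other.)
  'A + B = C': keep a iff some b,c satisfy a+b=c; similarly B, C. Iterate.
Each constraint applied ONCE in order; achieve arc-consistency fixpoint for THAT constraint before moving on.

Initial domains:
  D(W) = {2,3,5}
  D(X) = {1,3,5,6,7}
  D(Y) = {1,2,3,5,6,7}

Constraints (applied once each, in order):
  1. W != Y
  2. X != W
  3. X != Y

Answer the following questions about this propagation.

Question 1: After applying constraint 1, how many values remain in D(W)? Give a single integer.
Constraint 1 (W != Y) on D(W)={2,3,5} D(Y)={1,2,3,5,6,7}: no change
So after constraint 1: D(W)={2,3,5}, size = 3

Answer: 3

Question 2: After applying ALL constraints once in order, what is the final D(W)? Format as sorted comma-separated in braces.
Constraint 1 (W != Y) on D(W)={2,3,5} D(Y)={1,2,3,5,6,7}: no change
Constraint 2 (X != W) on D(X)={1,3,5,6,7} D(W)={2,3,5}: no change
Constraint 3 (X != Y) on D(X)={1,3,5,6,7} D(Y)={1,2,3,5,6,7}: no change
So after all 3 constraints: D(W) = {2,3,5}

Answer: {2,3,5}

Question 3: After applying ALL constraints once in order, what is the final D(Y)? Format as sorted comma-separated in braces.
Answer: {1,2,3,5,6,7}

Derivation:
Constraint 1 (W != Y) on D(W)={2,3,5} D(Y)={1,2,3,5,6,7}: no change
Constraint 2 (X != W) on D(X)={1,3,5,6,7} D(W)={2,3,5}: no change
Constraint 3 (X != Y) on D(X)={1,3,5,6,7} D(Y)={1,2,3,5,6,7}: no change
So after all 3 constraints: D(Y) = {1,2,3,5,6,7}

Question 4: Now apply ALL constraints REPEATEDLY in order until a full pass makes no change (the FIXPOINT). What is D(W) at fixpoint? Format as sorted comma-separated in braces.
Answer: {2,3,5}

Derivation:
pass 0 (initial): D(W)={2,3,5}
pass 1: no change
Fixpoint after 1 passes: D(W) = {2,3,5}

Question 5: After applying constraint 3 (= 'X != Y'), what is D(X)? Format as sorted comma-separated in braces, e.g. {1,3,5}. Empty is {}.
Answer: {1,3,5,6,7}

Derivation:
Constraint 1 (W != Y) on D(W)={2,3,5} D(Y)={1,2,3,5,6,7}: no change
Constraint 2 (X != W) on D(X)={1,3,5,6,7} D(W)={2,3,5}: no change
Constraint 3 (X != Y) on D(X)={1,3,5,6,7} D(Y)={1,2,3,5,6,7}: no change
So after constraint 3: D(X) = {1,3,5,6,7}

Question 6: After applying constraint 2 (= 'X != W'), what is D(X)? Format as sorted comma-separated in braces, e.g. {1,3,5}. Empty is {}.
Constraint 1 (W != Y) on D(W)={2,3,5} D(Y)={1,2,3,5,6,7}: no change
Constraint 2 (X != W) on D(X)={1,3,5,6,7} D(W)={2,3,5}: no change
So after constraint 2: D(X) = {1,3,5,6,7}

Answer: {1,3,5,6,7}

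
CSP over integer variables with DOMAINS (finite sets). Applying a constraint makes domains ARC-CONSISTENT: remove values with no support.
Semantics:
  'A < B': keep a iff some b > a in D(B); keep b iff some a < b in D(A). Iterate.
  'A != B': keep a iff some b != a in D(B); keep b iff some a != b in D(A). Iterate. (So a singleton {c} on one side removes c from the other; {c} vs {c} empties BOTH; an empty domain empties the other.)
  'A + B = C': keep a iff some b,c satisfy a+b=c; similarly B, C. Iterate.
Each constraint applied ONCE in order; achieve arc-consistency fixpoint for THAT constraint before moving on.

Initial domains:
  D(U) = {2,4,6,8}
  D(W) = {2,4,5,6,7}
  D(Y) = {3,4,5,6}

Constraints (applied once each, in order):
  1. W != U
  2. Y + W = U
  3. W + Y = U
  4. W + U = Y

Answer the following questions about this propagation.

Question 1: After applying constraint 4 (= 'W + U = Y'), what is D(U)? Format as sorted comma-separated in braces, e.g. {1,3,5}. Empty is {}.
Answer: {}

Derivation:
Constraint 1 (W != U) on D(W)={2,4,5,6,7} D(U)={2,4,6,8}: no change
Constraint 2 (Y + W = U) on D(Y)={3,4,5,6} D(W)={2,4,5,6,7} D(U)={2,4,6,8}: Y {3,4,5,6}->{3,4,6}; W {2,4,5,6,7}->{2,4,5}; U {2,4,6,8}->{6,8}
Constraint 3 (W + Y = U) on D(W)={2,4,5} D(Y)={3,4,6} D(U)={6,8}: no change
Constraint 4 (W + U = Y) on D(W)={2,4,5} D(U)={6,8} D(Y)={3,4,6}: W {2,4,5}->{}; U {6,8}->{}; Y {3,4,6}->{}
So after constraint 4: D(U) = {}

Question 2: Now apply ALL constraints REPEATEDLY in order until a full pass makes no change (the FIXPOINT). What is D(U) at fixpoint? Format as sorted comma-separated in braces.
Answer: {}

Derivation:
pass 0 (initial): D(U)={2,4,6,8}
pass 1: U {2,4,6,8}->{}; W {2,4,5,6,7}->{}; Y {3,4,5,6}->{}
pass 2: no change
Fixpoint after 2 passes: D(U) = {}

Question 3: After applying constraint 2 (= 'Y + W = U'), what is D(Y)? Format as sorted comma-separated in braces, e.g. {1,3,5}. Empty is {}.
Constraint 1 (W != U) on D(W)={2,4,5,6,7} D(U)={2,4,6,8}: no change
Constraint 2 (Y + W = U) on D(Y)={3,4,5,6} D(W)={2,4,5,6,7} D(U)={2,4,6,8}: Y {3,4,5,6}->{3,4,6}; W {2,4,5,6,7}->{2,4,5}; U {2,4,6,8}->{6,8}
So after constraint 2: D(Y) = {3,4,6}

Answer: {3,4,6}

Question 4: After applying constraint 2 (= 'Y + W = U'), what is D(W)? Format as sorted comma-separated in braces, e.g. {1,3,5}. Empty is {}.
Answer: {2,4,5}

Derivation:
Constraint 1 (W != U) on D(W)={2,4,5,6,7} D(U)={2,4,6,8}: no change
Constraint 2 (Y + W = U) on D(Y)={3,4,5,6} D(W)={2,4,5,6,7} D(U)={2,4,6,8}: Y {3,4,5,6}->{3,4,6}; W {2,4,5,6,7}->{2,4,5}; U {2,4,6,8}->{6,8}
So after constraint 2: D(W) = {2,4,5}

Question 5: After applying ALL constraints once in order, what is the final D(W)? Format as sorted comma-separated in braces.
Answer: {}

Derivation:
Constraint 1 (W != U) on D(W)={2,4,5,6,7} D(U)={2,4,6,8}: no change
Constraint 2 (Y + W = U) on D(Y)={3,4,5,6} D(W)={2,4,5,6,7} D(U)={2,4,6,8}: Y {3,4,5,6}->{3,4,6}; W {2,4,5,6,7}->{2,4,5}; U {2,4,6,8}->{6,8}
Constraint 3 (W + Y = U) on D(W)={2,4,5} D(Y)={3,4,6} D(U)={6,8}: no change
Constraint 4 (W + U = Y) on D(W)={2,4,5} D(U)={6,8} D(Y)={3,4,6}: W {2,4,5}->{}; U {6,8}->{}; Y {3,4,6}->{}
So after all 4 constraints: D(W) = {}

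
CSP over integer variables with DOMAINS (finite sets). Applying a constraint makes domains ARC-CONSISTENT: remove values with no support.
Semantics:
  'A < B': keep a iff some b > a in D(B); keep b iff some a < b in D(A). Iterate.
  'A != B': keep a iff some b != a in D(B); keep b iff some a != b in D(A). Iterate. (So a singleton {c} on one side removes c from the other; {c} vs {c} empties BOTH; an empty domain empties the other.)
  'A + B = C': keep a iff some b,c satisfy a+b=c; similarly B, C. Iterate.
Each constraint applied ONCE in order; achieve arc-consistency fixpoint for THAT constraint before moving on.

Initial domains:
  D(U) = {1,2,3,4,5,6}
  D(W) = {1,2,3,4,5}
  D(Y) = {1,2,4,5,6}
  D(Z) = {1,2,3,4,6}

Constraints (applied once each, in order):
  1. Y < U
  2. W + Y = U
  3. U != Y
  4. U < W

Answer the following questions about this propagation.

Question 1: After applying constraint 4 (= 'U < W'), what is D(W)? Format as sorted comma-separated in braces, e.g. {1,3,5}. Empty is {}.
Constraint 1 (Y < U) on D(Y)={1,2,4,5,6} D(U)={1,2,3,4,5,6}: Y {1,2,4,5,6}->{1,2,4,5}; U {1,2,3,4,5,6}->{2,3,4,5,6}
Constraint 2 (W + Y = U) on D(W)={1,2,3,4,5} D(Y)={1,2,4,5} D(U)={2,3,4,5,6}: no change
Constraint 3 (U != Y) on D(U)={2,3,4,5,6} D(Y)={1,2,4,5}: no change
Constraint 4 (U < W) on D(U)={2,3,4,5,6} D(W)={1,2,3,4,5}: U {2,3,4,5,6}->{2,3,4}; W {1,2,3,4,5}->{3,4,5}
So after constraint 4: D(W) = {3,4,5}

Answer: {3,4,5}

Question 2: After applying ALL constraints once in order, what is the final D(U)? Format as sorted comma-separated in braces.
Constraint 1 (Y < U) on D(Y)={1,2,4,5,6} D(U)={1,2,3,4,5,6}: Y {1,2,4,5,6}->{1,2,4,5}; U {1,2,3,4,5,6}->{2,3,4,5,6}
Constraint 2 (W + Y = U) on D(W)={1,2,3,4,5} D(Y)={1,2,4,5} D(U)={2,3,4,5,6}: no change
Constraint 3 (U != Y) on D(U)={2,3,4,5,6} D(Y)={1,2,4,5}: no change
Constraint 4 (U < W) on D(U)={2,3,4,5,6} D(W)={1,2,3,4,5}: U {2,3,4,5,6}->{2,3,4}; W {1,2,3,4,5}->{3,4,5}
So after all 4 constraints: D(U) = {2,3,4}

Answer: {2,3,4}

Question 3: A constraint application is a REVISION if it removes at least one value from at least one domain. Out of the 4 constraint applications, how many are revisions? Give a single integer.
Constraint 1 (Y < U) on D(Y)={1,2,4,5,6} D(U)={1,2,3,4,5,6}: Y {1,2,4,5,6}->{1,2,4,5}; U {1,2,3,4,5,6}->{2,3,4,5,6} => REVISION
Constraint 2 (W + Y = U) on D(W)={1,2,3,4,5} D(Y)={1,2,4,5} D(U)={2,3,4,5,6}: no change => not a revision
Constraint 3 (U != Y) on D(U)={2,3,4,5,6} D(Y)={1,2,4,5}: no change => not a revision
Constraint 4 (U < W) on D(U)={2,3,4,5,6} D(W)={1,2,3,4,5}: U {2,3,4,5,6}->{2,3,4}; W {1,2,3,4,5}->{3,4,5} => REVISION
Total revisions = 2

Answer: 2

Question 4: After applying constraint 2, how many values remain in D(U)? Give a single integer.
Constraint 1 (Y < U) on D(Y)={1,2,4,5,6} D(U)={1,2,3,4,5,6}: Y {1,2,4,5,6}->{1,2,4,5}; U {1,2,3,4,5,6}->{2,3,4,5,6}
Constraint 2 (W + Y = U) on D(W)={1,2,3,4,5} D(Y)={1,2,4,5} D(U)={2,3,4,5,6}: no change
So after constraint 2: D(U)={2,3,4,5,6}, size = 5

Answer: 5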